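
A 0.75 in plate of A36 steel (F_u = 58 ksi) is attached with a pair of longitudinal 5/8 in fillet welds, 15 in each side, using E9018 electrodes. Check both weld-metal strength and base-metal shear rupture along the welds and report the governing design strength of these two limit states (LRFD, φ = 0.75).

φR_n ≈ 537 kips (weld metal governs)

E90XX → F_EXX = 90 ksi.
t_e = 0.707 × 0.625 = 0.4419 in; L = 30 in.
Weld metal: φR_n = 0.75 × 0.6 × 90 × 0.4419 × 30 = 536.9 kips.
Base metal (shear rupture): φR_n = 0.75 × 0.6 × 58 × 0.75 × 30 = 587.2 kips.
Governing: weld metal.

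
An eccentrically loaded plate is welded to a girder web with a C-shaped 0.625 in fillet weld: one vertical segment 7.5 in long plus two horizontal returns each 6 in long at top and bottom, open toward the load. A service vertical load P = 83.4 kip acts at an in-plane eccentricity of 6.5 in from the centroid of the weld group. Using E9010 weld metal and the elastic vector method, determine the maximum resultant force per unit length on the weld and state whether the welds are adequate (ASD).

E90XX → F_EXX = 90 ksi.
Total weld length L_w = 19.5 in. Treat welds as unit-width lines.
Centroid: x̄ = 2×6×3 / 19.5 = 1.846 in from the vertical weld.
Polar moment about centroid: J = I_x + I_y = [7.5³/12 + 2×6×3.75²] + [7.5×1.846² + 2(6³/12 + 6×1.154²)] = 281.4 in³.
Direct shear f_v = P/L_w = 83.4 / 19.5 = 4.277 kip/in (vertical).
Torsion M = P·e = 83.4 × 6.5 = 542.1 kip·in.
Critical point at (x, y) = (4.154, 3.75) from centroid. f_tx = M·y/J = 7.223 kip/in; f_ty = M·x/J = 8.001 kip/in.
Resultant f_max = √[f_tx² + (f_v + f_ty)²] = √[7.223² + (4.277 + 8.001)²] = 14.24 kip/in.
Capacity per unit length: r_n/Ω = (1/2.0) × 0.6 × 90 × (0.707 × 0.625) = 11.93 kip/in.
14.24 > 11.93 → NOT adequate.

f_max ≈ 14.2 kip/in; NOT adequate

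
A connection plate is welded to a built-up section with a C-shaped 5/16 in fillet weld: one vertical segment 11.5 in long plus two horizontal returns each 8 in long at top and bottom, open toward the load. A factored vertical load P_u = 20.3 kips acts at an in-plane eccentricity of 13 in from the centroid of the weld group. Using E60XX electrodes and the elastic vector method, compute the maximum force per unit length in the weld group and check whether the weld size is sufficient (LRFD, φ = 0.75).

E60XX → F_EXX = 60 ksi.
Total weld length L_w = 27.5 in. Treat welds as unit-width lines.
Centroid: x̄ = 2×8×4 / 27.5 = 2.327 in from the vertical weld.
Polar moment about centroid: J = I_x + I_y = [11.5³/12 + 2×8×5.75²] + [11.5×2.327² + 2(8³/12 + 8×1.673²)] = 848.1 in³.
Direct shear f_v = P/L_w = 20.3 / 27.5 = 0.7382 kip/in (vertical).
Torsion M = P·e = 20.3 × 13 = 263.9 kip·in.
Critical point at (x, y) = (5.673, 5.75) from centroid. f_tx = M·y/J = 1.789 kip/in; f_ty = M·x/J = 1.765 kip/in.
Resultant f_max = √[f_tx² + (f_v + f_ty)²] = √[1.789² + (0.7382 + 1.765)²] = 3.077 kip/in.
Capacity per unit length: φr_n = 0.75 × 0.6 × 60 × (0.707 × 0.3125) = 5.965 kip/in.
3.077 ≤ 5.965 → adequate.

f_max ≈ 3.08 kip/in; adequate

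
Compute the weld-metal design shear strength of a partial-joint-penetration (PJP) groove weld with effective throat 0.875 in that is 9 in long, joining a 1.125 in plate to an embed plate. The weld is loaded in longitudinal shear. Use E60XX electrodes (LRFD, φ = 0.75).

φR_n ≈ 213 kips

E60XX → F_EXX = 60 ksi.
Effective throat (given) t_e = 0.875 in.
A_we = 0.875 × 9 = 7.875 in².
F_nw = 0.6 F_EXX = 36 ksi.
φR_n = 0.75 × 36 × 7.875 = 212.6 kips.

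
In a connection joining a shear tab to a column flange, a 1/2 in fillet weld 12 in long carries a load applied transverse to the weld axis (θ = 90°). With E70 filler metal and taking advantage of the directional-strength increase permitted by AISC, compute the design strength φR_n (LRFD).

E70XX → F_EXX = 70 ksi.
t_e = 0.707 × 0.5 = 0.3535 in; A_we = 0.3535 × 12 = 4.242 in².
Directional factor: 1.0 + 0.5 sin^1.5(90°) = 1.5.
F_nw = 0.6 × 70 × 1.5 = 63 ksi.
φR_n = 0.75 × 63 × 4.242 = 200.4 kips.

φR_n ≈ 200 kips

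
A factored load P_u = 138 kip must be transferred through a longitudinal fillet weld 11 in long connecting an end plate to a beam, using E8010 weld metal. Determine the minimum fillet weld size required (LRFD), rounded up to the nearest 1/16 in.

w = 1/2 in

E80XX → F_EXX = 80 ksi.
Total weld length L = 11 in.
Required throat t_e = P_u / (φ × 0.6 F_EXX × L) = 138 / (0.75 × 0.6 × 80 × 11) = 0.3485 in.
Required leg w = t_e / 0.707 = 0.4929 in → use 1/2 in.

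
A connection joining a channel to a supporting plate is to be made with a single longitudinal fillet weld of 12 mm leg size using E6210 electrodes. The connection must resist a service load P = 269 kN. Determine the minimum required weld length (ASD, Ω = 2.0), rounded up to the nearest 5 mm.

E62XX → F_EXX = 620 MPa.
Throat t_e = 0.707 × 12 = 8.484 mm.
r_n/Ω = (0.6 × 620 × 8.484) / 2.0 = 1578 N/mm = 1.578 kN/mm.
L_req = P / (r_n/Ω) = 269 / 1.578 = 170.5 mm total.
Round up → use L = 175 mm.

L = 175 mm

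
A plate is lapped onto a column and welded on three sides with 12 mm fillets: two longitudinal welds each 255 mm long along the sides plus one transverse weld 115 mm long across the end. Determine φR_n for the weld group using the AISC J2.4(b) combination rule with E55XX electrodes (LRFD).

φR_n ≈ 1310 kN

E55XX → F_EXX = 550 MPa.
t_e = 0.707 × 12 = 8.484 mm.
R_nwl = 0.6 × 550 × 8.484 × 510 × 10⁻³ = 1428 kN (longitudinal, 2 welds).
R_nwt = 0.6 × 550 × 8.484 × 115 × 10⁻³ = 322 kN (transverse, base value).
(i) R_nwl + R_nwt = 1750 kN; (ii) 0.85 R_nwl + 1.5 R_nwt = 1697 kN.
R_n = max = 1750 kN [governs: (i)]; φR_n = 1312 kN.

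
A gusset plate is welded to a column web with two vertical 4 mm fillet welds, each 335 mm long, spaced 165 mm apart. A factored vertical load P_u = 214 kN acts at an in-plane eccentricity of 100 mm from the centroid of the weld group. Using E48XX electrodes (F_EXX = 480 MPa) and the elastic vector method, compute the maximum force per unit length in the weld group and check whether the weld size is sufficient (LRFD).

f_max ≈ 585 N/mm; adequate

Total weld length L_w = 670 mm. Treat welds as unit-width lines.
Polar moment about centroid: J = 2[d³/12 + d(b/2)²] = 2[335³/12 + 335×82.5²] = 10830000 mm³.
Direct shear f_v = P/L_w = 214×10³ / 670 = 319.4 N/mm (vertical).
Torsion M = P·e = 214×10³ × 100 = 21400000 N·mm.
Critical point at (x, y) = (82.5, 167.5) from centroid. f_tx = M·y/J = 331.1 N/mm; f_ty = M·x/J = 163.1 N/mm.
Resultant f_max = √[f_tx² + (f_v + f_ty)²] = √[331.1² + (319.4 + 163.1)²] = 585.2 N/mm.
Capacity per unit length: φr_n = 0.75 × 0.6 × 480 × (0.707 × 4) = 610.8 N/mm.
585.2 ≤ 610.8 → adequate.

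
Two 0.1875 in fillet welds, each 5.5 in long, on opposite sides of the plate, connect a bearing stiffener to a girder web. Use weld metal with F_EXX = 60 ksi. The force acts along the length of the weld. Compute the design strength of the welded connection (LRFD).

Effective throat t_e = 0.707 × 0.1875 = 0.1326 in.
Total length L = 11 in; A_we = 0.1326 × 11 = 1.458 in².
F_nw = 0.6 F_EXX = 0.6 × 60 = 36 ksi.
φR_n = 0.75 × 36 × 1.458 = 39.37 kips.

φR_n ≈ 39.4 kips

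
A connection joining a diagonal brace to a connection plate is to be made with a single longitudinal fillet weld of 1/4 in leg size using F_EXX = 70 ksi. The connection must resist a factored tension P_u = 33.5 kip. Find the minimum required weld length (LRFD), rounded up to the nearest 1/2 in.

L = 6.5 in

Throat t_e = 0.707 × 0.25 = 0.1767 in.
φr_n = 0.75 × 0.6 × 70 × 0.1767 = 5.568 kip/in.
L_req = P_u / φr_n = 33.5 / 5.568 = 6.017 in total.
Round up → use L = 6.5 in.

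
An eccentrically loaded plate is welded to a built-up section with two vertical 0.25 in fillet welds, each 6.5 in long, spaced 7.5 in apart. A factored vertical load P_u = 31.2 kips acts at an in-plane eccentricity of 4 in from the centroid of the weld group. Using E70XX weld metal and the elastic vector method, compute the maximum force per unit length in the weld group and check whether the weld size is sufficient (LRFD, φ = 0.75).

f_max ≈ 4.79 kip/in; adequate

E70XX → F_EXX = 70 ksi.
Total weld length L_w = 13 in. Treat welds as unit-width lines.
Polar moment about centroid: J = 2[d³/12 + d(b/2)²] = 2[6.5³/12 + 6.5×3.75²] = 228.6 in³.
Direct shear f_v = P/L_w = 31.2 / 13 = 2.4 kip/in (vertical).
Torsion M = P·e = 31.2 × 4 = 124.8 kip·in.
Critical point at (x, y) = (3.75, 3.25) from centroid. f_tx = M·y/J = 1.774 kip/in; f_ty = M·x/J = 2.047 kip/in.
Resultant f_max = √[f_tx² + (f_v + f_ty)²] = √[1.774² + (2.4 + 2.047)²] = 4.788 kip/in.
Capacity per unit length: φr_n = 0.75 × 0.6 × 70 × (0.707 × 0.25) = 5.568 kip/in.
4.788 ≤ 5.568 → adequate.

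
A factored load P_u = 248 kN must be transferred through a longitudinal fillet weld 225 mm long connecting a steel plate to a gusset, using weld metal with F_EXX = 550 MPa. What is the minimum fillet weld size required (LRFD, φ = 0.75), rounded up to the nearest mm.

Total weld length L = 225 mm.
Required throat t_e = P_u / (φ × 0.6 F_EXX × L) = 248 / (0.75 × 0.6 × 550 × 225 × 10⁻³) = 4.453 mm.
Required leg w = t_e / 0.707 = 6.299 mm → use 7 mm.

w = 7 mm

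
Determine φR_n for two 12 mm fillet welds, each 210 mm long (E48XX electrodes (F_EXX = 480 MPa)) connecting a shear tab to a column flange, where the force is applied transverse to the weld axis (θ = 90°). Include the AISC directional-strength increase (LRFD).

φR_n ≈ 1150 kN

t_e = 0.707 × 12 = 8.484 mm; A_we = 8.484 × 420 = 3563 mm².
Directional factor: 1.0 + 0.5 sin^1.5(90°) = 1.5.
F_nw = 0.6 × 480 × 1.5 = 432 MPa.
φR_n = 0.75 × 432 × 3563 × 10⁻³ = 1155 kN.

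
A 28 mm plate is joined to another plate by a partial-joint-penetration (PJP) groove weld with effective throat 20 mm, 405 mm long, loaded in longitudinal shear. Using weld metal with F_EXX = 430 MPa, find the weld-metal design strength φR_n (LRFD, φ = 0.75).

φR_n ≈ 1570 kN

Effective throat (given) t_e = 20 mm.
A_we = 20 × 405 = 8100 mm².
F_nw = 0.6 F_EXX = 258 MPa.
φR_n = 0.75 × 258 × 8100 × 10⁻³ = 1567 kN.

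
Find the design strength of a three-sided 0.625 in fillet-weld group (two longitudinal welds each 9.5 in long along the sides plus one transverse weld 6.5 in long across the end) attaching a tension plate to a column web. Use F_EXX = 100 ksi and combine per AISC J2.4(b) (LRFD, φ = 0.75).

φR_n ≈ 515 kip

t_e = 0.707 × 0.625 = 0.4419 in.
R_nwl = 0.6 × 100 × 0.4419 × 19 = 503.7 kip (longitudinal, 2 welds).
R_nwt = 0.6 × 100 × 0.4419 × 6.5 = 172.3 kip (transverse, base value).
(i) R_nwl + R_nwt = 676.1 kip; (ii) 0.85 R_nwl + 1.5 R_nwt = 686.7 kip.
R_n = max = 686.7 kip [governs: (ii)]; φR_n = 515 kip.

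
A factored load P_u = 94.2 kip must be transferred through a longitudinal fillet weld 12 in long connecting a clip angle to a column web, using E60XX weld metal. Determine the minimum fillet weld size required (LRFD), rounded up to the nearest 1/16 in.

E60XX → F_EXX = 60 ksi.
Total weld length L = 12 in.
Required throat t_e = P_u / (φ × 0.6 F_EXX × L) = 94.2 / (0.75 × 0.6 × 60 × 12) = 0.2907 in.
Required leg w = t_e / 0.707 = 0.4112 in → use 7/16 in.

w = 7/16 in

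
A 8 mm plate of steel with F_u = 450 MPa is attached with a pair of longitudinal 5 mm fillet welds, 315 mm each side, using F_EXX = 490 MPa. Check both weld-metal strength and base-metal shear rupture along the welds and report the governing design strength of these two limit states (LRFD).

φR_n ≈ 491 kN (weld metal governs)

t_e = 0.707 × 5 = 3.535 mm; L = 630 mm.
Weld metal: φR_n = 0.75 × 0.6 × 490 × 3.535 × 630 × 10⁻³ = 491.1 kN.
Base metal (shear rupture): φR_n = 0.75 × 0.6 × 450 × 8 × 630 × 10⁻³ = 1021 kN.
Governing: weld metal.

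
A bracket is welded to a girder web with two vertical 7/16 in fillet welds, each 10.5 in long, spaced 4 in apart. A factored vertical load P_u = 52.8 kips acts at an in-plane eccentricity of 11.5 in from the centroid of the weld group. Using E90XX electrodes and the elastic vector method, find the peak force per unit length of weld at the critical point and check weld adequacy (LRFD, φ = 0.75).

f_max ≈ 13.4 kip/in; NOT adequate

E90XX → F_EXX = 90 ksi.
Total weld length L_w = 21 in. Treat welds as unit-width lines.
Polar moment about centroid: J = 2[d³/12 + d(b/2)²] = 2[10.5³/12 + 10.5×2²] = 276.9 in³.
Direct shear f_v = P/L_w = 52.8 / 21 = 2.514 kip/in (vertical).
Torsion M = P·e = 52.8 × 11.5 = 607.2 kip·in.
Critical point at (x, y) = (2, 5.25) from centroid. f_tx = M·y/J = 11.51 kip/in; f_ty = M·x/J = 4.385 kip/in.
Resultant f_max = √[f_tx² + (f_v + f_ty)²] = √[11.51² + (2.514 + 4.385)²] = 13.42 kip/in.
Capacity per unit length: φr_n = 0.75 × 0.6 × 90 × (0.707 × 0.4375) = 12.53 kip/in.
13.42 > 12.53 → NOT adequate.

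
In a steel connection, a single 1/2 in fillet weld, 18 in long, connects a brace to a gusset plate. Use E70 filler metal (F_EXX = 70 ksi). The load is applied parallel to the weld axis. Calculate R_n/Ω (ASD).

Effective throat t_e = 0.707 × 0.5 = 0.3535 in.
Total length L = 18 in; A_we = 0.3535 × 18 = 6.363 in².
F_nw = 0.6 F_EXX = 0.6 × 70 = 42 ksi.
R_n = 42 × 6.363 = 267.2 kip; R_n/Ω = 267.2/2.0 = 133.6 kip.

R_n/Ω ≈ 134 kip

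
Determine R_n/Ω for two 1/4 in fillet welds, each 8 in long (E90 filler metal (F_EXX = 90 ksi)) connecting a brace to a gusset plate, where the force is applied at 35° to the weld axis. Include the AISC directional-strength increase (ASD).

R_n/Ω ≈ 92.9 kips

t_e = 0.707 × 0.25 = 0.1767 in; A_we = 0.1767 × 16 = 2.828 in².
Directional factor: 1.0 + 0.5 sin^1.5(35°) = 1.217.
F_nw = 0.6 × 90 × 1.217 = 65.73 ksi.
R_n/Ω = (65.73 × 2.828) / 2.0 = 92.94 kips.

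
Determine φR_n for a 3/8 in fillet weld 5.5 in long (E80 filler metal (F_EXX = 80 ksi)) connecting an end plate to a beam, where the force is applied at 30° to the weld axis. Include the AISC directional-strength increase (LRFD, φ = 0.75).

φR_n ≈ 61.8 kips

t_e = 0.707 × 0.375 = 0.2651 in; A_we = 0.2651 × 5.5 = 1.458 in².
Directional factor: 1.0 + 0.5 sin^1.5(30°) = 1.177.
F_nw = 0.6 × 80 × 1.177 = 56.49 ksi.
φR_n = 0.75 × 56.49 × 1.458 = 61.77 kips.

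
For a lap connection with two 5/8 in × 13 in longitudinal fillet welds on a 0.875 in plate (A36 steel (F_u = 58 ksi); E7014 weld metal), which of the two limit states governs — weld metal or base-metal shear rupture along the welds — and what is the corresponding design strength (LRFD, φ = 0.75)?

φR_n ≈ 362 kip (weld metal governs)

E70XX → F_EXX = 70 ksi.
t_e = 0.707 × 0.625 = 0.4419 in; L = 26 in.
Weld metal: φR_n = 0.75 × 0.6 × 70 × 0.4419 × 26 = 361.9 kip.
Base metal (shear rupture): φR_n = 0.75 × 0.6 × 58 × 0.875 × 26 = 593.8 kip.
Governing: weld metal.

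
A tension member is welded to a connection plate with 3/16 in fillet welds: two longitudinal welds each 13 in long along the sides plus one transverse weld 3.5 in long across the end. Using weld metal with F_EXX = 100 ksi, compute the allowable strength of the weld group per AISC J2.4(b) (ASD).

R_n/Ω ≈ 117 kip

t_e = 0.707 × 0.1875 = 0.1326 in.
R_nwl = 0.6 × 100 × 0.1326 × 26 = 206.8 kip (longitudinal, 2 welds).
R_nwt = 0.6 × 100 × 0.1326 × 3.5 = 27.84 kip (transverse, base value).
(i) R_nwl + R_nwt = 234.6 kip; (ii) 0.85 R_nwl + 1.5 R_nwt = 217.5 kip.
R_n = max = 234.6 kip [governs: (i)]; R_n/Ω = 117.3 kip.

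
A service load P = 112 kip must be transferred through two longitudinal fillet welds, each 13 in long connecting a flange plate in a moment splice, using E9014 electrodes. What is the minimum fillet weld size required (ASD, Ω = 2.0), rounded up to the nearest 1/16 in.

E90XX → F_EXX = 90 ksi.
Total weld length L = 26 in.
Required throat t_e = P × Ω / (0.6 F_EXX × L) = 112 × 2.0 / (0.6 × 90 × 26) = 0.1595 in.
Required leg w = t_e / 0.707 = 0.2257 in → use 1/4 in.

w = 1/4 in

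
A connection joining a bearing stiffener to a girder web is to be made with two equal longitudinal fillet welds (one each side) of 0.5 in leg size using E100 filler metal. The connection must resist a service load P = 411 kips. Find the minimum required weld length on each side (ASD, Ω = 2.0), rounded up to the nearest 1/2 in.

E100XX → F_EXX = 100 ksi.
Throat t_e = 0.707 × 0.5 = 0.3535 in.
r_n/Ω = (0.6 × 100 × 0.3535) / 2.0 = 10.6 kip/in.
L_req = P / (r_n/Ω) = 411 / 10.6 = 38.76 in total.
Per side: 38.76 / 2 = 19.38 in.
Round up → use L = 19.5 in on each side.

L = 19.5 in on each side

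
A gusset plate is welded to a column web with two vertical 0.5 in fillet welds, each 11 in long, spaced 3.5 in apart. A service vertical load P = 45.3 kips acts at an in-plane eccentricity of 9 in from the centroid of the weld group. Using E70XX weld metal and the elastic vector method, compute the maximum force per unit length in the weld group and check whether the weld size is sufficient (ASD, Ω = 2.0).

E70XX → F_EXX = 70 ksi.
Total weld length L_w = 22 in. Treat welds as unit-width lines.
Polar moment about centroid: J = 2[d³/12 + d(b/2)²] = 2[11³/12 + 11×1.75²] = 289.2 in³.
Direct shear f_v = P/L_w = 45.3 / 22 = 2.059 kip/in (vertical).
Torsion M = P·e = 45.3 × 9 = 407.7 kip·in.
Critical point at (x, y) = (1.75, 5.5) from centroid. f_tx = M·y/J = 7.753 kip/in; f_ty = M·x/J = 2.467 kip/in.
Resultant f_max = √[f_tx² + (f_v + f_ty)²] = √[7.753² + (2.059 + 2.467)²] = 8.978 kip/in.
Capacity per unit length: r_n/Ω = (1/2.0) × 0.6 × 70 × (0.707 × 0.5) = 7.423 kip/in.
8.978 > 7.423 → NOT adequate.

f_max ≈ 8.98 kip/in; NOT adequate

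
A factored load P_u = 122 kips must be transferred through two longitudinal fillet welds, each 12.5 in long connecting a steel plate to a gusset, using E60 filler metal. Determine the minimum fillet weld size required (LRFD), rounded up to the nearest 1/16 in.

w = 5/16 in

E60XX → F_EXX = 60 ksi.
Total weld length L = 25 in.
Required throat t_e = P_u / (φ × 0.6 F_EXX × L) = 122 / (0.75 × 0.6 × 60 × 25) = 0.1807 in.
Required leg w = t_e / 0.707 = 0.2556 in → use 5/16 in.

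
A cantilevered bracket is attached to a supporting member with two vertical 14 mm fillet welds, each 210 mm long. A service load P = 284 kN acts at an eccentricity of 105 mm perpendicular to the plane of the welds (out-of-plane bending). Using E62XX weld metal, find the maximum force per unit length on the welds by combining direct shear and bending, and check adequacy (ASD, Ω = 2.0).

E62XX → F_EXX = 620 MPa.
L_w = 2 × 210 = 420 mm; section modulus (unit throat) S = 2 × L²/6 = 14700 mm².
Direct shear f_v = P/L_w = 284×10³/420 = 676.2 N/mm.
Moment M = P × e = 284×10³ × 105 = 29820000 N·mm; bending f_b = M/S = 2029 N/mm.
f_max = √(f_v² + f_b²) = √(676.2² + 2029²) = 2138 N/mm.
r_n/Ω = (1/2.0) × 0.6 × 620 × (0.707 × 14) = 1841 N/mm → NOT adequate.

f_max ≈ 2140 N/mm; NOT adequate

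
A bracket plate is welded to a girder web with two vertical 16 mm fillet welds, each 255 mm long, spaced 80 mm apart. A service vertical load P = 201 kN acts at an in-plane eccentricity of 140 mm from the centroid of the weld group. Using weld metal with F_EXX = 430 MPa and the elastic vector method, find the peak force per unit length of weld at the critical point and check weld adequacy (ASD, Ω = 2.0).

Total weld length L_w = 510 mm. Treat welds as unit-width lines.
Polar moment about centroid: J = 2[d³/12 + d(b/2)²] = 2[255³/12 + 255×40²] = 3580000 mm³.
Direct shear f_v = P/L_w = 201×10³ / 510 = 394.1 N/mm (vertical).
Torsion M = P·e = 201×10³ × 140 = 28140000 N·mm.
Critical point at (x, y) = (40, 127.5) from centroid. f_tx = M·y/J = 1002 N/mm; f_ty = M·x/J = 314.5 N/mm.
Resultant f_max = √[f_tx² + (f_v + f_ty)²] = √[1002² + (394.1 + 314.5)²] = 1227 N/mm.
Capacity per unit length: r_n/Ω = (1/2.0) × 0.6 × 430 × (0.707 × 16) = 1459 N/mm.
1227 ≤ 1459 → adequate.

f_max ≈ 1230 N/mm; adequate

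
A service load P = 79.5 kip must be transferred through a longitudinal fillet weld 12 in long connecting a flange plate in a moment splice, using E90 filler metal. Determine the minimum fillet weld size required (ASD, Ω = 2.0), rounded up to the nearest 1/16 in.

E90XX → F_EXX = 90 ksi.
Total weld length L = 12 in.
Required throat t_e = P × Ω / (0.6 F_EXX × L) = 79.5 × 2.0 / (0.6 × 90 × 12) = 0.2454 in.
Required leg w = t_e / 0.707 = 0.3471 in → use 3/8 in.

w = 3/8 in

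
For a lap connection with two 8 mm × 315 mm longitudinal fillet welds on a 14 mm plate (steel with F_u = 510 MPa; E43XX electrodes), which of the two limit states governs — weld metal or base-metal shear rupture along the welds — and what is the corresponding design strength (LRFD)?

φR_n ≈ 689 kN (weld metal governs)

E43XX → F_EXX = 430 MPa.
t_e = 0.707 × 8 = 5.656 mm; L = 630 mm.
Weld metal: φR_n = 0.75 × 0.6 × 430 × 5.656 × 630 × 10⁻³ = 689.5 kN.
Base metal (shear rupture): φR_n = 0.75 × 0.6 × 510 × 14 × 630 × 10⁻³ = 2024 kN.
Governing: weld metal.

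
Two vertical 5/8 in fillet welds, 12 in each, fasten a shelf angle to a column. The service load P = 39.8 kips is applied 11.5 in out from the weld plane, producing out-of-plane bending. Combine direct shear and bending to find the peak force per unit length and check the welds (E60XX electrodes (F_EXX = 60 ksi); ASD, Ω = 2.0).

f_max ≈ 9.68 kip/in; NOT adequate

L_w = 2 × 12 = 24 in; section modulus (unit throat) S = 2 × L²/6 = 48 in².
Direct shear f_v = P/L_w = 39.8/24 = 1.658 kip/in.
Moment M = P × e = 39.8 × 11.5 = 457.7 kip·in; bending f_b = M/S = 9.535 kip/in.
f_max = √(f_v² + f_b²) = √(1.658² + 9.535²) = 9.679 kip/in.
r_n/Ω = (1/2.0) × 0.6 × 60 × (0.707 × 0.625) = 7.954 kip/in → NOT adequate.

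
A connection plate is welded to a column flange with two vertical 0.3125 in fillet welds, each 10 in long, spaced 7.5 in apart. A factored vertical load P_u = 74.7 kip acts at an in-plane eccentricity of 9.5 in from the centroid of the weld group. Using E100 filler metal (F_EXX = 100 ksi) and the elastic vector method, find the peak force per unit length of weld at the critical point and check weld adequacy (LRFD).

f_max ≈ 12.5 kip/in; NOT adequate

Total weld length L_w = 20 in. Treat welds as unit-width lines.
Polar moment about centroid: J = 2[d³/12 + d(b/2)²] = 2[10³/12 + 10×3.75²] = 447.9 in³.
Direct shear f_v = P/L_w = 74.7 / 20 = 3.735 kip/in (vertical).
Torsion M = P·e = 74.7 × 9.5 = 709.65 kip·in.
Critical point at (x, y) = (3.75, 5) from centroid. f_tx = M·y/J = 7.922 kip/in; f_ty = M·x/J = 5.941 kip/in.
Resultant f_max = √[f_tx² + (f_v + f_ty)²] = √[7.922² + (3.735 + 5.941)²] = 12.51 kip/in.
Capacity per unit length: φr_n = 0.75 × 0.6 × 100 × (0.707 × 0.3125) = 9.942 kip/in.
12.51 > 9.942 → NOT adequate.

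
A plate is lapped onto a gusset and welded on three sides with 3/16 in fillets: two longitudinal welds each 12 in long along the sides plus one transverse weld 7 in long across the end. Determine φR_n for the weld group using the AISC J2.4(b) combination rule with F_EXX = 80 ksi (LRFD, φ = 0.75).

φR_n ≈ 148 kips

t_e = 0.707 × 0.1875 = 0.1326 in.
R_nwl = 0.6 × 80 × 0.1326 × 24 = 152.7 kips (longitudinal, 2 welds).
R_nwt = 0.6 × 80 × 0.1326 × 7 = 44.54 kips (transverse, base value).
(i) R_nwl + R_nwt = 197.3 kips; (ii) 0.85 R_nwl + 1.5 R_nwt = 196.6 kips.
R_n = max = 197.3 kips [governs: (i)]; φR_n = 147.9 kips.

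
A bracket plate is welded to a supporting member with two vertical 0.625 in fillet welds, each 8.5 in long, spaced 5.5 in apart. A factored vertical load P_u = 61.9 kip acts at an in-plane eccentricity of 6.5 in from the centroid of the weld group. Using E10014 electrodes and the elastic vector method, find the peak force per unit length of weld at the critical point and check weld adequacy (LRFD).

f_max ≈ 11.2 kip/in; adequate

E100XX → F_EXX = 100 ksi.
Total weld length L_w = 17 in. Treat welds as unit-width lines.
Polar moment about centroid: J = 2[d³/12 + d(b/2)²] = 2[8.5³/12 + 8.5×2.75²] = 230.9 in³.
Direct shear f_v = P/L_w = 61.9 / 17 = 3.641 kip/in (vertical).
Torsion M = P·e = 61.9 × 6.5 = 402.35 kip·in.
Critical point at (x, y) = (2.75, 4.25) from centroid. f_tx = M·y/J = 7.405 kip/in; f_ty = M·x/J = 4.792 kip/in.
Resultant f_max = √[f_tx² + (f_v + f_ty)²] = √[7.405² + (3.641 + 4.792)²] = 11.22 kip/in.
Capacity per unit length: φr_n = 0.75 × 0.6 × 100 × (0.707 × 0.625) = 19.88 kip/in.
11.22 ≤ 19.88 → adequate.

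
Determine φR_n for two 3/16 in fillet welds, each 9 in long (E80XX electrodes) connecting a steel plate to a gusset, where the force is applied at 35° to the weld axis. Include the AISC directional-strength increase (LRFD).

φR_n ≈ 105 kips

E80XX → F_EXX = 80 ksi.
t_e = 0.707 × 0.1875 = 0.1326 in; A_we = 0.1326 × 18 = 2.386 in².
Directional factor: 1.0 + 0.5 sin^1.5(35°) = 1.217.
F_nw = 0.6 × 80 × 1.217 = 58.43 ksi.
φR_n = 0.75 × 58.43 × 2.386 = 104.6 kips.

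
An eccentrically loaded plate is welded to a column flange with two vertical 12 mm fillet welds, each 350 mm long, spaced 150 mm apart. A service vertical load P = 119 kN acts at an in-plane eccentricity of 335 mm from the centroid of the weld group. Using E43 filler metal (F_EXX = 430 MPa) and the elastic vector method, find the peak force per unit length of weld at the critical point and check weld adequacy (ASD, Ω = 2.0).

f_max ≈ 768 N/mm; adequate

Total weld length L_w = 700 mm. Treat welds as unit-width lines.
Polar moment about centroid: J = 2[d³/12 + d(b/2)²] = 2[350³/12 + 350×75²] = 11080000 mm³.
Direct shear f_v = P/L_w = 119×10³ / 700 = 170 N/mm (vertical).
Torsion M = P·e = 119×10³ × 335 = 39865000 N·mm.
Critical point at (x, y) = (75, 175) from centroid. f_tx = M·y/J = 629.4 N/mm; f_ty = M·x/J = 269.8 N/mm.
Resultant f_max = √[f_tx² + (f_v + f_ty)²] = √[629.4² + (170 + 269.8)²] = 767.9 N/mm.
Capacity per unit length: r_n/Ω = (1/2.0) × 0.6 × 430 × (0.707 × 12) = 1094 N/mm.
767.9 ≤ 1094 → adequate.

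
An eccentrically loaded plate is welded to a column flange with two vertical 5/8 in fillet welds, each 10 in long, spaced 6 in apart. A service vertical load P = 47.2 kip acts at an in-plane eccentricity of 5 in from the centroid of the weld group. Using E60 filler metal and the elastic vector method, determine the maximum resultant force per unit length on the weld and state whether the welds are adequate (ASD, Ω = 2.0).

f_max ≈ 5.56 kip/in; adequate

E60XX → F_EXX = 60 ksi.
Total weld length L_w = 20 in. Treat welds as unit-width lines.
Polar moment about centroid: J = 2[d³/12 + d(b/2)²] = 2[10³/12 + 10×3²] = 346.7 in³.
Direct shear f_v = P/L_w = 47.2 / 20 = 2.36 kip/in (vertical).
Torsion M = P·e = 47.2 × 5 = 236 kip·in.
Critical point at (x, y) = (3, 5) from centroid. f_tx = M·y/J = 3.404 kip/in; f_ty = M·x/J = 2.042 kip/in.
Resultant f_max = √[f_tx² + (f_v + f_ty)²] = √[3.404² + (2.36 + 2.042)²] = 5.565 kip/in.
Capacity per unit length: r_n/Ω = (1/2.0) × 0.6 × 60 × (0.707 × 0.625) = 7.954 kip/in.
5.565 ≤ 7.954 → adequate.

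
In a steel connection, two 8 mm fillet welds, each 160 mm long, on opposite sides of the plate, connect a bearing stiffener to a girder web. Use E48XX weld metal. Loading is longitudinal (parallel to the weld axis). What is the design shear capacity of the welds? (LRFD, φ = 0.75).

φR_n ≈ 391 kN

E48XX → F_EXX = 480 MPa.
Effective throat t_e = 0.707 × 8 = 5.656 mm.
Total length L = 320 mm; A_we = 5.656 × 320 = 1810 mm².
F_nw = 0.6 F_EXX = 0.6 × 480 = 288 MPa.
φR_n = 0.75 × 288 × 1810 × 10⁻³ = 390.9 kN.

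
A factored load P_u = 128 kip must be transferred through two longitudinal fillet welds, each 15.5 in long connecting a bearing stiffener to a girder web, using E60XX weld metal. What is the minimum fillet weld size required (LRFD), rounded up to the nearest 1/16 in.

w = 1/4 in

E60XX → F_EXX = 60 ksi.
Total weld length L = 31 in.
Required throat t_e = P_u / (φ × 0.6 F_EXX × L) = 128 / (0.75 × 0.6 × 60 × 31) = 0.1529 in.
Required leg w = t_e / 0.707 = 0.2163 in → use 1/4 in.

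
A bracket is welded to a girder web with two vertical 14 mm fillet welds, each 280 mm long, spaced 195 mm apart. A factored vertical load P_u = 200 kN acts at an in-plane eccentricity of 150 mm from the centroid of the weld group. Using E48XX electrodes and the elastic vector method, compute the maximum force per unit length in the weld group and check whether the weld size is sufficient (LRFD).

E48XX → F_EXX = 480 MPa.
Total weld length L_w = 560 mm. Treat welds as unit-width lines.
Polar moment about centroid: J = 2[d³/12 + d(b/2)²] = 2[280³/12 + 280×97.5²] = 8982000 mm³.
Direct shear f_v = P/L_w = 200×10³ / 560 = 357.1 N/mm (vertical).
Torsion M = P·e = 200×10³ × 150 = 30000000 N·mm.
Critical point at (x, y) = (97.5, 140) from centroid. f_tx = M·y/J = 467.6 N/mm; f_ty = M·x/J = 325.6 N/mm.
Resultant f_max = √[f_tx² + (f_v + f_ty)²] = √[467.6² + (357.1 + 325.6)²] = 827.6 N/mm.
Capacity per unit length: φr_n = 0.75 × 0.6 × 480 × (0.707 × 14) = 2138 N/mm.
827.6 ≤ 2138 → adequate.

f_max ≈ 828 N/mm; adequate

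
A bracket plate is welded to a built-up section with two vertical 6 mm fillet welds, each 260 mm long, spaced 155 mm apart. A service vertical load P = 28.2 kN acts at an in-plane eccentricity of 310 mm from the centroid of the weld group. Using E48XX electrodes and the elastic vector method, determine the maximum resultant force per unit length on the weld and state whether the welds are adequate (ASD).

f_max ≈ 251 N/mm; adequate

E48XX → F_EXX = 480 MPa.
Total weld length L_w = 520 mm. Treat welds as unit-width lines.
Polar moment about centroid: J = 2[d³/12 + d(b/2)²] = 2[260³/12 + 260×77.5²] = 6053000 mm³.
Direct shear f_v = P/L_w = 28.2×10³ / 520 = 54.23 N/mm (vertical).
Torsion M = P·e = 28.2×10³ × 310 = 8742000 N·mm.
Critical point at (x, y) = (77.5, 130) from centroid. f_tx = M·y/J = 187.8 N/mm; f_ty = M·x/J = 111.9 N/mm.
Resultant f_max = √[f_tx² + (f_v + f_ty)²] = √[187.8² + (54.23 + 111.9)²] = 250.7 N/mm.
Capacity per unit length: r_n/Ω = (1/2.0) × 0.6 × 480 × (0.707 × 6) = 610.8 N/mm.
250.7 ≤ 610.8 → adequate.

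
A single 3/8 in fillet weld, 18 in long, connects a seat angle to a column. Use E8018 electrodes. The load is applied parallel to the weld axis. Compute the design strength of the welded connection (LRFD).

φR_n ≈ 172 kip

E80XX → F_EXX = 80 ksi.
Effective throat t_e = 0.707 × 0.375 = 0.2651 in.
Total length L = 18 in; A_we = 0.2651 × 18 = 4.772 in².
F_nw = 0.6 F_EXX = 0.6 × 80 = 48 ksi.
φR_n = 0.75 × 48 × 4.772 = 171.8 kip.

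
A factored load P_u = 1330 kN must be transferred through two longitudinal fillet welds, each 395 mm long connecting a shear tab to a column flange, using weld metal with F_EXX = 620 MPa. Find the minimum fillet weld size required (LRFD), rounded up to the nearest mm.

w = 9 mm

Total weld length L = 790 mm.
Required throat t_e = P_u / (φ × 0.6 F_EXX × L) = 1330 / (0.75 × 0.6 × 620 × 790 × 10⁻³) = 6.034 mm.
Required leg w = t_e / 0.707 = 8.535 mm → use 9 mm.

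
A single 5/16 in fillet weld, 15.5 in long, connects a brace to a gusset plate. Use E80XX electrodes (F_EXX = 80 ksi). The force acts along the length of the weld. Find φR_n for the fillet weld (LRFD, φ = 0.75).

Effective throat t_e = 0.707 × 0.3125 = 0.2209 in.
Total length L = 15.5 in; A_we = 0.2209 × 15.5 = 3.425 in².
F_nw = 0.6 F_EXX = 0.6 × 80 = 48 ksi.
φR_n = 0.75 × 48 × 3.425 = 123.3 kips.

φR_n ≈ 123 kips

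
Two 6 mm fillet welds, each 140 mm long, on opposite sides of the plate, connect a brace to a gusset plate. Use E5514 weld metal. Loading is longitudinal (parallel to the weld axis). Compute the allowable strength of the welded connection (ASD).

R_n/Ω ≈ 196 kN

E55XX → F_EXX = 550 MPa.
Effective throat t_e = 0.707 × 6 = 4.242 mm.
Total length L = 280 mm; A_we = 4.242 × 280 = 1188 mm².
F_nw = 0.6 F_EXX = 0.6 × 550 = 330 MPa.
R_n = 330 × 1188 × 10⁻³ = 392 kN; R_n/Ω = 392/2.0 = 196 kN.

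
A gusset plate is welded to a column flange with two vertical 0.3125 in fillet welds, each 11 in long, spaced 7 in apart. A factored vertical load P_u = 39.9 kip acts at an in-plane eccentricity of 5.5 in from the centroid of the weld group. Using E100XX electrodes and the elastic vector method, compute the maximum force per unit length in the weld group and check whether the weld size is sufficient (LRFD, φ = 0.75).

f_max ≈ 4.18 kip/in; adequate

E100XX → F_EXX = 100 ksi.
Total weld length L_w = 22 in. Treat welds as unit-width lines.
Polar moment about centroid: J = 2[d³/12 + d(b/2)²] = 2[11³/12 + 11×3.5²] = 491.3 in³.
Direct shear f_v = P/L_w = 39.9 / 22 = 1.814 kip/in (vertical).
Torsion M = P·e = 39.9 × 5.5 = 219.45 kip·in.
Critical point at (x, y) = (3.5, 5.5) from centroid. f_tx = M·y/J = 2.457 kip/in; f_ty = M·x/J = 1.563 kip/in.
Resultant f_max = √[f_tx² + (f_v + f_ty)²] = √[2.457² + (1.814 + 1.563)²] = 4.176 kip/in.
Capacity per unit length: φr_n = 0.75 × 0.6 × 100 × (0.707 × 0.3125) = 9.942 kip/in.
4.176 ≤ 9.942 → adequate.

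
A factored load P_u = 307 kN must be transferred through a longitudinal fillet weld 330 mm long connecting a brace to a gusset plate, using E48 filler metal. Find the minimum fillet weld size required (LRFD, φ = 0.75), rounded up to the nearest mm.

E48XX → F_EXX = 480 MPa.
Total weld length L = 330 mm.
Required throat t_e = P_u / (φ × 0.6 F_EXX × L) = 307 / (0.75 × 0.6 × 480 × 330 × 10⁻³) = 4.307 mm.
Required leg w = t_e / 0.707 = 6.092 mm → use 7 mm.

w = 7 mm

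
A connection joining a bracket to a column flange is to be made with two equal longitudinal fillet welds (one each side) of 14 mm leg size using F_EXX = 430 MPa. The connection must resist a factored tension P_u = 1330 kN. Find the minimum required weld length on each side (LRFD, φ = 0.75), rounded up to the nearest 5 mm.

Throat t_e = 0.707 × 14 = 9.898 mm.
φr_n = 0.75 × 0.6 × 430 × 9.898 × 10⁻³ = 1.915 kN/mm.
L_req = P_u / φr_n = 1330 / 1.915 = 694.4 mm total.
Per side: 694.4 / 2 = 347.2 mm.
Round up → use L = 350 mm on each side.

L = 350 mm on each side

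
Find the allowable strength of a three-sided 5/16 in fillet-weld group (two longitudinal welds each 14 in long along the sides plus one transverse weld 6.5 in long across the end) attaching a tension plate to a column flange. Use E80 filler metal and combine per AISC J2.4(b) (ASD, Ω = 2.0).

R_n/Ω ≈ 183 kip

E80XX → F_EXX = 80 ksi.
t_e = 0.707 × 0.3125 = 0.2209 in.
R_nwl = 0.6 × 80 × 0.2209 × 28 = 296.9 kip (longitudinal, 2 welds).
R_nwt = 0.6 × 80 × 0.2209 × 6.5 = 68.93 kip (transverse, base value).
(i) R_nwl + R_nwt = 365.9 kip; (ii) 0.85 R_nwl + 1.5 R_nwt = 355.8 kip.
R_n = max = 365.9 kip [governs: (i)]; R_n/Ω = 182.9 kip.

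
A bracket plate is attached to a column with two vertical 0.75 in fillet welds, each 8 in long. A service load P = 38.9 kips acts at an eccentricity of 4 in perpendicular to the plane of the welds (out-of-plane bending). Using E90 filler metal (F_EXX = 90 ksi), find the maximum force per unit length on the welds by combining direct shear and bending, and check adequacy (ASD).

f_max ≈ 7.69 kip/in; adequate

L_w = 2 × 8 = 16 in; section modulus (unit throat) S = 2 × L²/6 = 21.33 in².
Direct shear f_v = P/L_w = 38.9/16 = 2.431 kip/in.
Moment M = P × e = 38.9 × 4 = 155.6 kip·in; bending f_b = M/S = 7.294 kip/in.
f_max = √(f_v² + f_b²) = √(2.431² + 7.294²) = 7.688 kip/in.
r_n/Ω = (1/2.0) × 0.6 × 90 × (0.707 × 0.75) = 14.32 kip/in → adequate.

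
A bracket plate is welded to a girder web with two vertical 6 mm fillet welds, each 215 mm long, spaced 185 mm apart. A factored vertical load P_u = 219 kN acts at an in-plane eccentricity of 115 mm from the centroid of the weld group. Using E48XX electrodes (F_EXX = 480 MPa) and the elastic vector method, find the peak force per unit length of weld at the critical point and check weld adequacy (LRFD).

f_max ≈ 1070 N/mm; NOT adequate

Total weld length L_w = 430 mm. Treat welds as unit-width lines.
Polar moment about centroid: J = 2[d³/12 + d(b/2)²] = 2[215³/12 + 215×92.5²] = 5336000 mm³.
Direct shear f_v = P/L_w = 219×10³ / 430 = 509.3 N/mm (vertical).
Torsion M = P·e = 219×10³ × 115 = 25185000 N·mm.
Critical point at (x, y) = (92.5, 107.5) from centroid. f_tx = M·y/J = 507.4 N/mm; f_ty = M·x/J = 436.6 N/mm.
Resultant f_max = √[f_tx² + (f_v + f_ty)²] = √[507.4² + (509.3 + 436.6)²] = 1073 N/mm.
Capacity per unit length: φr_n = 0.75 × 0.6 × 480 × (0.707 × 6) = 916.3 N/mm.
1073 > 916.3 → NOT adequate.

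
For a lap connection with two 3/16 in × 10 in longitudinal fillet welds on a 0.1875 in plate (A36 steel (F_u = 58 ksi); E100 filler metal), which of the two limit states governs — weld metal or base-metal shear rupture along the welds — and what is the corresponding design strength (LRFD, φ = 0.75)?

φR_n ≈ 97.9 kips (base-metal shear rupture governs)

E100XX → F_EXX = 100 ksi.
t_e = 0.707 × 0.1875 = 0.1326 in; L = 20 in.
Weld metal: φR_n = 0.75 × 0.6 × 100 × 0.1326 × 20 = 119.3 kips.
Base metal (shear rupture): φR_n = 0.75 × 0.6 × 58 × 0.1875 × 20 = 97.88 kips.
Governing: base-metal shear rupture.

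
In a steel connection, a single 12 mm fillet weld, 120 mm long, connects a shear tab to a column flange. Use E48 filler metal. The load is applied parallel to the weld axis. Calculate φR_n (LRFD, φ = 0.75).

E48XX → F_EXX = 480 MPa.
Effective throat t_e = 0.707 × 12 = 8.484 mm.
Total length L = 120 mm; A_we = 8.484 × 120 = 1018 mm².
F_nw = 0.6 F_EXX = 0.6 × 480 = 288 MPa.
φR_n = 0.75 × 288 × 1018 × 10⁻³ = 219.9 kN.

φR_n ≈ 220 kN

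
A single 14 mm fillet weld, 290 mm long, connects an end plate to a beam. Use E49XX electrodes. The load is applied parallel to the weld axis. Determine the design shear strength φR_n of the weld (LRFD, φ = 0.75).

φR_n ≈ 633 kN

E49XX → F_EXX = 490 MPa.
Effective throat t_e = 0.707 × 14 = 9.898 mm.
Total length L = 290 mm; A_we = 9.898 × 290 = 2870 mm².
F_nw = 0.6 F_EXX = 0.6 × 490 = 294 MPa.
φR_n = 0.75 × 294 × 2870 × 10⁻³ = 632.9 kN.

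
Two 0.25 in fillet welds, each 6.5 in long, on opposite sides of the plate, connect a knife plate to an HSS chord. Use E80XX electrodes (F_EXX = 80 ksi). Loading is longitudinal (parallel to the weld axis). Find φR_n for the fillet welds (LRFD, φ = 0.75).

Effective throat t_e = 0.707 × 0.25 = 0.1767 in.
Total length L = 13 in; A_we = 0.1767 × 13 = 2.298 in².
F_nw = 0.6 F_EXX = 0.6 × 80 = 48 ksi.
φR_n = 0.75 × 48 × 2.298 = 82.72 kips.

φR_n ≈ 82.7 kips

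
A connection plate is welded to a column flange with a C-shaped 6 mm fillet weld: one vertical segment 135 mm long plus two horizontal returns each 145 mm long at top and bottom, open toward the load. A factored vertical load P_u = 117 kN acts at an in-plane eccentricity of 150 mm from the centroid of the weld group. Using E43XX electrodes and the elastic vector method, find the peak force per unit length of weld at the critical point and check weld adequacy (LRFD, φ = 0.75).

E43XX → F_EXX = 430 MPa.
Total weld length L_w = 425 mm. Treat welds as unit-width lines.
Centroid: x̄ = 2×145×72.5 / 425 = 49.47 mm from the vertical weld.
Polar moment about centroid: J = I_x + I_y = [135³/12 + 2×145×67.5²] + [135×49.47² + 2(145³/12 + 145×23.03²)] = 2519000 mm³.
Direct shear f_v = P/L_w = 117×10³ / 425 = 275.3 N/mm (vertical).
Torsion M = P·e = 117×10³ × 150 = 17550000 N·mm.
Critical point at (x, y) = (95.53, 67.5) from centroid. f_tx = M·y/J = 470.3 N/mm; f_ty = M·x/J = 665.7 N/mm.
Resultant f_max = √[f_tx² + (f_v + f_ty)²] = √[470.3² + (275.3 + 665.7)²] = 1052 N/mm.
Capacity per unit length: φr_n = 0.75 × 0.6 × 430 × (0.707 × 6) = 820.8 N/mm.
1052 > 820.8 → NOT adequate.

f_max ≈ 1050 N/mm; NOT adequate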